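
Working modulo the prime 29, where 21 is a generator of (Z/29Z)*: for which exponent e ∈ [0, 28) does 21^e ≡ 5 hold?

26

Successive powers of 21 modulo 29:
  21^0=1  21^1=21  21^2=6  21^3=10  21^4=7  21^5=2
  21^6=13  21^7=12  21^8=20  21^9=14  21^10=4  21^11=26
  21^12=24  21^13=11  21^14=28  21^15=8  21^16=23  21^17=19
  21^18=22  21^19=27  21^20=16  21^21=17  21^22=9  21^23=15
  21^24=25  21^25=3  21^26=5
So 21^26 ≡ 5 (mod 29), giving e = 26.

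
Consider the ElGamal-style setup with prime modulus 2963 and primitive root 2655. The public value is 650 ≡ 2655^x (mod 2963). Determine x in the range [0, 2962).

477

Baby-step giant-step with m = ceil(sqrt(2962)) = 55.
Baby table (2655^j mod 2963 for j=0..54):
  0:1  1:2655  2:48  3:31  4:2304  5:1488  6:961  7:312
  8:1683  9:161  10:783  11:1802  12:2028  13:569  14:2528  15:645
  16:2824  17:1330  18:2217  19:1617  20:2711  21:578  22:2719  23:1077
  24:140  25:1325  26:794  27:1377  28:2556  29:910  30:1205  31:2198
  32:1543  33:1799  34:2952  35:425  36:2435  37:2622  38:1323  39:1410
  40:1281  41:2494  42:2228  43:1192  44:276  45:919  46:1396  47:2630
  48:1822  49:1794  50:1529  51:185  52:2280  53:2954  54:2772
Giant step factor: 2655^(-55) ≡ 2380 (mod 2963).
Scan 650·2380^i mod 2963 for i = 0, 1, …:
  i=0: 650   i=1: 314   i=2: 644   i=3: 849
  i=4: 2817   i=5: 2154   i=6: 530   i=7: 2125
  i=8: 2622
Match at i=8, j=37: x = 8·55 + 37 = 477.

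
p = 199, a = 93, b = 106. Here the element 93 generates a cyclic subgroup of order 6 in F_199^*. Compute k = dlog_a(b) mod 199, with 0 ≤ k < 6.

4

Successive powers of 93 modulo 199:
  93^0=1  93^1=93  93^2=92  93^3=198  93^4=106
So 93^4 ≡ 106 (mod 199), giving k = 4.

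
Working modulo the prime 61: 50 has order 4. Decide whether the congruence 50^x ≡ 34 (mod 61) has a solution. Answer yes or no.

⟨50⟩ has order 4; its elements mod 61 are {1, 11, 50, 60}.
34 is not in this set.

no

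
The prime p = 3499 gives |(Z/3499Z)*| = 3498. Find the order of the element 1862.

The order of 1862 must divide p − 1 = 3498 = 2 · 3 · 11 · 53.
Divisors: 1, 2, 3, 6, 11, 22, 33, 53, 66, 106, 159, 318, 583, 1166, 1749, 3498.
Check each in increasing order: 1862^1 ≡ 1862;  1862^2 ≡ 3034;  1862^3 ≡ 1922;  1862^6 ≡ 2639;  1862^11 ≡ 3464;  1862^22 ≡ 1225;  1862^33 ≡ 2612;  1862^53 ≡ 1509;  1862^66 ≡ 2993;  1862^106 ≡ 2731;  1862^159 ≡ 2756;  1862^318 ≡ 2706;  1862^583 ≡ 3343;  1862^1166 ≡ 3342;  1862^1749 ≡ 3498;  1862^3498 ≡ 1.
Smallest exponent giving 1 is 3498.

3498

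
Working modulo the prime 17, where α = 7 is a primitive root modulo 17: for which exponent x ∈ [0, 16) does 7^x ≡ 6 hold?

Successive powers of 7 modulo 17:
  7^0=1  7^1=7  7^2=15  7^3=3  7^4=4  7^5=11
  7^6=9  7^7=12  7^8=16  7^9=10  7^10=2  7^11=14
  7^12=13  7^13=6
So 7^13 ≡ 6 (mod 17), giving x = 13.

13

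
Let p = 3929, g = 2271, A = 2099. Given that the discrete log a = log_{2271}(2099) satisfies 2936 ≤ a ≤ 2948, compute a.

2937

Compute 2271^2936 mod 3929 = 1058, then multiply by 2271 repeatedly:
  2271^2936=1058  2271^2937=2099
Found 2099 at exponent 2937.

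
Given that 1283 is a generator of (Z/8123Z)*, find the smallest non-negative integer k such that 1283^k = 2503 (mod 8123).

Baby-step giant-step with m = ceil(sqrt(8122)) = 91.
Baby table (1283^j mod 8123 for j=0..90):
  0:1  1:1283  2:5243  3:925  4:817  5:344  6:2710  7:286
  8:1403  9:4866  10:4614  11:6218  12:908  13:3375  14:566  15:3231
  16:2643  17:3678  18:7534  19:7875  20:6736  21:7539  22:6167  23:459
  24:4041  25:2129  26:2179  27:1345  28:3559  29:1071  30:1306  31:2260
  32:7792  33:5846  34:2889  35:2499  36:5755  37:7981  38:4643  39:2810
  40:6741  41:5831  42:8013  43:5084  44:3  45:3849  46:7606  47:2775
  48:2451  49:1032  50:7  51:858  52:4209  53:6475  54:5719  55:2408
  56:2724  57:2002  58:1698  59:1570  60:7929  61:2911  62:6356  63:7379
  64:3962  65:6371  66:2255  67:1377  68:4000  69:6387  70:6537  71:4035
  72:2554  73:3213  74:3918  75:6780  76:7130  77:1292  78:544  79:7497
  80:1019  81:7697  82:5806  83:307  84:3977  85:1247  86:7793  87:7129
  88:9  89:3424  90:6572
Giant step factor: 1283^(-91) ≡ 6233 (mod 8123).
Scan 2503·6233^i mod 8123 for i = 0, 1, …:
  i=0: 2503   i=1: 5039   i=2: 4569   i=3: 7462
  i=4: 6471   i=5: 3048   i=6: 6610   i=7: 274
  i=8: 2012   i=9: 7007     …   i=26: 6007
  i=27: 2724
Match at i=27, j=56: k = 27·91 + 56 = 2513.

2513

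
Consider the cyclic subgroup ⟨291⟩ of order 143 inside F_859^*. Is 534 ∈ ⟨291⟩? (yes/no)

534 ∈ ⟨291⟩ iff 534^143 ≡ 1 (mod 859), since |⟨291⟩| = 143.
534^143 mod 859 = 261.
Since 261 ≠ 1, 534 does not lie in the subgroup.

no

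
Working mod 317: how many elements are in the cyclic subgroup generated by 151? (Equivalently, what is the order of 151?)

316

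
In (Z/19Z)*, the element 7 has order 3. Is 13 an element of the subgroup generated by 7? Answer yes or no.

13 ∈ ⟨7⟩ iff 13^3 ≡ 1 (mod 19), since |⟨7⟩| = 3.
13^3 mod 19 = 12.
Since 12 ≠ 1, 13 does not lie in the subgroup.

no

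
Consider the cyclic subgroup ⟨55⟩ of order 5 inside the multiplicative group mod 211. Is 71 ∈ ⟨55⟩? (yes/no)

71 ∈ ⟨55⟩ iff 71^5 ≡ 1 (mod 211), since |⟨55⟩| = 5.
71^5 mod 211 = 1.
Since 1 = 1, 71 lies in the subgroup.

yes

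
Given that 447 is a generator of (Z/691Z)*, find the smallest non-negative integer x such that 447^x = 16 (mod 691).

Baby-step giant-step with m = ceil(sqrt(690)) = 27.
Baby table (447^j mod 691 for j=0..26):
  0:1  1:447  2:110  3:109  4:353  5:243  6:134  7:472
  8:229  9:95  10:314  11:85  12:681  13:367  14:282  15:292
  16:616  17:334  18:42  19:117  20:474  21:432  22:315  23:532
  24:100  25:476  26:635
Giant step factor: 447^(-27) ≡ 31 (mod 691).
Scan 16·31^i mod 691 for i = 0, 1, …:
  i=0: 16   i=1: 496   i=2: 174   i=3: 557
  i=4: 683   i=5: 443   i=6: 604   i=7: 67
  i=8: 4   i=9: 124     …   i=15: 535
  i=16: 1
Match at i=16, j=0: x = 16·27 + 0 = 432.

432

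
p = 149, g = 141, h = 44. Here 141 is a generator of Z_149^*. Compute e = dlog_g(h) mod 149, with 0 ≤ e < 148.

Baby-step giant-step with m = ceil(sqrt(148)) = 13.
Baby table (141^j mod 149 for j=0..12):
  0:1  1:141  2:64  3:84  4:73  5:12  6:53  7:23
  8:114  9:131  10:144  11:40  12:127
Giant step factor: 141^(-13) ≡ 138 (mod 149).
Scan 44·138^i mod 149 for i = 0, 1, …:
  i=0: 44   i=1: 112   i=2: 109   i=3: 142
  i=4: 77   i=5: 47   i=6: 79   i=7: 25
  i=8: 23
Match at i=8, j=7: e = 8·13 + 7 = 111.

111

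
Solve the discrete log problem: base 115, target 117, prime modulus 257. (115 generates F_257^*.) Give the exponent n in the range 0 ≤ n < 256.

100

Baby-step giant-step with m = ceil(sqrt(256)) = 16.
Baby table (115^j mod 257 for j=0..15):
  0:1  1:115  2:118  3:206  4:46  5:150  6:31  7:224
  8:60  9:218  10:141  11:24  12:190  13:5  14:61  15:76
Giant step factor: 115^(-16) ≡ 129 (mod 257).
Scan 117·129^i mod 257 for i = 0, 1, …:
  i=0: 117   i=1: 187   i=2: 222   i=3: 111
  i=4: 184   i=5: 92   i=6: 46
Match at i=6, j=4: n = 6·16 + 4 = 100.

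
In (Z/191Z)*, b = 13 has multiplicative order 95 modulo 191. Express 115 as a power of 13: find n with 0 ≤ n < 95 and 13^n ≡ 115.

Baby-step giant-step with m = ceil(sqrt(95)) = 10.
Baby table (13^j mod 191 for j=0..9):
  0:1  1:13  2:169  3:96  4:102  5:180  6:48  7:51
  8:90  9:24
Giant step factor: 13^(-10) ≡ 30 (mod 191).
Scan 115·30^i mod 191 for i = 0, 1, …:
  i=0: 115   i=1: 12   i=2: 169
Match at i=2, j=2: n = 2·10 + 2 = 22.

22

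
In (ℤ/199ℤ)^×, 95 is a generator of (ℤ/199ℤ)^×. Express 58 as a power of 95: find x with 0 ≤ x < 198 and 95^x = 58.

Baby-step giant-step with m = ceil(sqrt(198)) = 15.
Baby table (95^j mod 199 for j=0..14):
  0:1  1:95  2:70  3:83  4:124  5:39  6:123  7:143
  8:53  9:60  10:128  11:21  12:5  13:77  14:151
Giant step factor: 95^(-15) ≡ 82 (mod 199).
Scan 58·82^i mod 199 for i = 0, 1, …:
  i=0: 58   i=1: 179   i=2: 151
Match at i=2, j=14: x = 2·15 + 14 = 44.

44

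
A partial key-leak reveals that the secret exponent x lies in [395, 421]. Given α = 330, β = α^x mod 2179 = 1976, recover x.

414

Compute 330^395 mod 2179 = 652, then multiply by 330 repeatedly:
  330^395=652  330^396=1618  330^397=85  330^398=1902  330^399=108
  330^400=776  330^401=1137  330^402=422  330^403=1983  330^404=690
  330^405=1084  330^406=364  330^407=275  330^408=1411  330^409=1503
  330^410=1357  330^411=1115  330^412=1878  330^413=904  330^414=1976
Found 1976 at exponent 414.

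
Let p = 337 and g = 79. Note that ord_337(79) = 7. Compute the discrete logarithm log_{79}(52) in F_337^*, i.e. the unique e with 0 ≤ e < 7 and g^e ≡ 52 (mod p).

5

Successive powers of 79 modulo 337:
  79^0=1  79^1=79  79^2=175  79^3=8  79^4=295  79^5=52
So 79^5 ≡ 52 (mod 337), giving e = 5.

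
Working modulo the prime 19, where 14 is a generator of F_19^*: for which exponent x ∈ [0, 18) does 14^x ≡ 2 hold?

13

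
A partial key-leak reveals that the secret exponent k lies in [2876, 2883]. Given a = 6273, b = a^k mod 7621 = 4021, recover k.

2882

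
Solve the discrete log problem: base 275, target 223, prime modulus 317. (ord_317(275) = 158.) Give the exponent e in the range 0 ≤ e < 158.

Baby-step giant-step with m = ceil(sqrt(158)) = 13.
Baby table (275^j mod 317 for j=0..12):
  0:1  1:275  2:179  3:90  4:24  5:260  6:175  7:258
  8:259  9:217  10:79  11:169  12:193
Giant step factor: 275^(-13) ≡ 7 (mod 317).
Scan 223·7^i mod 317 for i = 0, 1, …:
  i=0: 223   i=1: 293   i=2: 149   i=3: 92
  i=4: 10   i=5: 70   i=6: 173   i=7: 260
Match at i=7, j=5: e = 7·13 + 5 = 96.

96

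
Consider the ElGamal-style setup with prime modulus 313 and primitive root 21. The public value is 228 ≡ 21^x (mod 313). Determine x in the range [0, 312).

248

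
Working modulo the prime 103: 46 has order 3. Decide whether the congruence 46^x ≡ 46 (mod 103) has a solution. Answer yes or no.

⟨46⟩ has order 3; its elements mod 103 are {1, 46, 56}.
46 is in this set.

yes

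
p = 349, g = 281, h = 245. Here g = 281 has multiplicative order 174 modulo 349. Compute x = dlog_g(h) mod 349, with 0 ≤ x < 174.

74

Baby-step giant-step with m = ceil(sqrt(174)) = 14.
Baby table (281^j mod 349 for j=0..13):
  0:1  1:281  2:87  3:17  4:240  5:83  6:289  7:241
  8:15  9:27  10:258  11:255  12:110  13:198
Giant step factor: 281^(-14) ≡ 19 (mod 349).
Scan 245·19^i mod 349 for i = 0, 1, …:
  i=0: 245   i=1: 118   i=2: 148   i=3: 20
  i=4: 31   i=5: 240
Match at i=5, j=4: x = 5·14 + 4 = 74.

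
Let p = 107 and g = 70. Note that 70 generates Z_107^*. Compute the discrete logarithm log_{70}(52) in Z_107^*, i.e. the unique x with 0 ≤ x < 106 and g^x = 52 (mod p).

6

Successive powers of 70 modulo 107:
  70^0=1  70^1=70  70^2=85  70^3=65  70^4=56  70^5=68
  70^6=52
So 70^6 ≡ 52 (mod 107), giving x = 6.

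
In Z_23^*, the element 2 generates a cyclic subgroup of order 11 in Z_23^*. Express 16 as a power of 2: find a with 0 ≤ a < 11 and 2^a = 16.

Successive powers of 2 modulo 23:
  2^0=1  2^1=2  2^2=4  2^3=8  2^4=16
So 2^4 ≡ 16 (mod 23), giving a = 4.

4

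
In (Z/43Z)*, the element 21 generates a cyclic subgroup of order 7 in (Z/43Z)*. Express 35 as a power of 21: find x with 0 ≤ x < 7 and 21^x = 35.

Successive powers of 21 modulo 43:
  21^0=1  21^1=21  21^2=11  21^3=16  21^4=35
So 21^4 ≡ 35 (mod 43), giving x = 4.

4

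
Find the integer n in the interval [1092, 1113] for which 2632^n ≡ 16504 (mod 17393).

Compute 2632^1092 mod 17393 = 884, then multiply by 2632 repeatedly:
  2632^1092=884  2632^1093=13419  2632^1094=11018  2632^1095=5245  2632^1096=12191
  2632^1097=14020  2632^1098=10087  2632^1099=7266  2632^1100=9205  2632^1101=16504
Found 16504 at exponent 1101.

1101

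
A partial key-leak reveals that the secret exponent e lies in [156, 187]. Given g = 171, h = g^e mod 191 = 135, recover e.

Compute 171^156 mod 191 = 24, then multiply by 171 repeatedly:
  171^156=24  171^157=93  171^158=50  171^159=146  171^160=136
  171^161=145  171^162=156  171^163=127  171^164=134  171^165=185
  171^166=120  171^167=83  171^168=59  171^169=157  171^170=107
  171^171=152  171^172=16  171^173=62  171^174=97  171^175=161
  171^176=27  171^177=33  171^178=104  171^179=21  171^180=153
  171^181=187  171^182=80  171^183=119  171^184=103  171^185=41
  171^186=135
Found 135 at exponent 186.

186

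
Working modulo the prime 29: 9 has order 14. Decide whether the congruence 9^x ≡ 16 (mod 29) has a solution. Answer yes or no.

⟨9⟩ has order 14; its elements mod 29 are {1, 4, 5, 6, 7, 9, 13, 16, 20, 22, 23, 24, 25, 28}.
16 is in this set.

yes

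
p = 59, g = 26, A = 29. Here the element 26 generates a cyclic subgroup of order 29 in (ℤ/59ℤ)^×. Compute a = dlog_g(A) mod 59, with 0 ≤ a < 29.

17

Successive powers of 26 modulo 59:
  26^0=1  26^1=26  26^2=27  26^3=53  26^4=21  26^5=15
  26^6=36  26^7=51  26^8=28  26^9=20  26^10=48  26^11=9
  26^12=57  26^13=7  26^14=5  26^15=12  26^16=17  26^17=29
So 26^17 ≡ 29 (mod 59), giving a = 17.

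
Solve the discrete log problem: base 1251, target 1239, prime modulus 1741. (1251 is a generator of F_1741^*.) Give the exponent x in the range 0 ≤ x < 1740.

Baby-step giant-step with m = ceil(sqrt(1740)) = 42.
Baby table (1251^j mod 1741 for j=0..41):
  0:1  1:1251  2:1583  3:816  4:590  5:1647  6:794  7:924
  8:1641  9:252  10:131  11:227  12:194  13:695  14:686  15:1614
  16:1295  17:915  18:828  19:1674  20:1492  21:140  22:1040  23:513
  24:1075  25:773  26:768  27:1477  28:526  29:1669  30:460  31:930
  32:442  33:1045  34:1545  35:285  36:1371  37:236  38:1007  39:1014
  40:1066  41:1701
Giant step factor: 1251^(-42) ≡ 190 (mod 1741).
Scan 1239·190^i mod 1741 for i = 0, 1, …:
  i=0: 1239   i=1: 375   i=2: 1610   i=3: 1225
  i=4: 1197   i=5: 1100   i=6: 80   i=7: 1272
  i=8: 1422   i=9: 325     …   i=21: 1600
  i=22: 1066
Match at i=22, j=40: x = 22·42 + 40 = 964.

964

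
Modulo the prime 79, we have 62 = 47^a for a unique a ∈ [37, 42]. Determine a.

42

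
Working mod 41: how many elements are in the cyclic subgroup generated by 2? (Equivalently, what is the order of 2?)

20

The order of 2 must divide p − 1 = 40 = 2^3 · 5.
Divisors: 1, 2, 4, 5, 8, 10, 20, 40.
Check each in increasing order: 2^1 ≡ 2;  2^2 ≡ 4;  2^4 ≡ 16;  2^5 ≡ 32;  2^8 ≡ 10;  2^10 ≡ 40;  2^20 ≡ 1.
Smallest exponent giving 1 is 20.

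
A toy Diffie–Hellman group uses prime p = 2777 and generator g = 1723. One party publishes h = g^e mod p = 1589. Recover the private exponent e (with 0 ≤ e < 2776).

1701

Baby-step giant-step with m = ceil(sqrt(2776)) = 53.
Baby table (1723^j mod 2777 for j=0..52):
  0:1  1:1723  2:116  3:2701  4:2348  5:2292  6:222  7:2057
  8:759  9:2567  10:1957  11:633  12:2075  13:1226  14:1878  15:589
  16:1242  17:1676  18:2445  19:26  20:366  21:239  22:801  23:2731
  24:1275  25:218  26:719  27:295  28:94  29:896  30:2573  31:1187
  32:1329  33:1619  34:1429  35:1745  36:1921  37:2476  38:676  39:1185
  40:660  41:1387  42:1581  43:2603  44:114  45:2032  46:2116  47:2444
  48:1080  49:250  50:315  51:1230  52:439
Giant step factor: 1723^(-53) ≡ 1941 (mod 2777).
Scan 1589·1941^i mod 2777 for i = 0, 1, …:
  i=0: 1589   i=1: 1779   i=2: 1228   i=3: 882
  i=4: 1330   i=5: 1697   i=6: 355   i=7: 359
  i=8: 2569   i=9: 1714     …   i=31: 263
  i=32: 2292
Match at i=32, j=5: e = 32·53 + 5 = 1701.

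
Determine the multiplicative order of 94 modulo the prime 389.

97

The order of 94 must divide p − 1 = 388 = 2^2 · 97.
Divisors: 1, 2, 4, 97, 194, 388.
Check each in increasing order: 94^1 ≡ 94;  94^2 ≡ 278;  94^4 ≡ 262;  94^97 ≡ 1.
Smallest exponent giving 1 is 97.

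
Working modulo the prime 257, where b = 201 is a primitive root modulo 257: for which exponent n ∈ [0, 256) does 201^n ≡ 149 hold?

167

Baby-step giant-step with m = ceil(sqrt(256)) = 16.
Baby table (201^j mod 257 for j=0..15):
  0:1  1:201  2:52  3:172  4:134  5:206  6:29  7:175
  8:223  9:105  10:31  11:63  12:70  13:192  14:42  15:218
Giant step factor: 201^(-16) ≡ 255 (mod 257).
Scan 149·255^i mod 257 for i = 0, 1, …:
  i=0: 149   i=1: 216   i=2: 82   i=3: 93
  i=4: 71   i=5: 115   i=6: 27   i=7: 203
  i=8: 108   i=9: 41   i=10: 175
Match at i=10, j=7: n = 10·16 + 7 = 167.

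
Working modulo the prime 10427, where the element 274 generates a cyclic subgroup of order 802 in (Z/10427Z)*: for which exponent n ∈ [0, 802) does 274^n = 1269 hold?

Baby-step giant-step with m = ceil(sqrt(802)) = 29.
Baby table (274^j mod 10427 for j=0..28):
  0:1  1:274  2:2087  3:8780  4:7510  5:3621  6:1589  7:7879
  8:457  9:94  10:4902  11:8492  12:1587  13:7331  14:6710  15:3388
  16:309  17:1250  18:8836  19:2000  20:5796  21:3200  22:932  23:5120
  24:5662  25:8192  26:2803  27:6851  28:314
Giant step factor: 274^(-29) ≡ 4525 (mod 10427).
Scan 1269·4525^i mod 10427 for i = 0, 1, …:
  i=0: 1269   i=1: 7375   i=2: 5475   i=3: 10250
  i=4: 1954   i=5: 10181   i=6: 2539   i=7: 8848
  i=8: 7947   i=9: 7879
Match at i=9, j=7: n = 9·29 + 7 = 268.

268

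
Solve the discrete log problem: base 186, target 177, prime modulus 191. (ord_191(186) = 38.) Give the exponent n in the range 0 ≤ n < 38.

10

Successive powers of 186 modulo 191:
  186^0=1  186^1=186  186^2=25  186^3=66  186^4=52  186^5=122
  186^6=154  186^7=185  186^8=30  186^9=41  186^10=177
So 186^10 ≡ 177 (mod 191), giving n = 10.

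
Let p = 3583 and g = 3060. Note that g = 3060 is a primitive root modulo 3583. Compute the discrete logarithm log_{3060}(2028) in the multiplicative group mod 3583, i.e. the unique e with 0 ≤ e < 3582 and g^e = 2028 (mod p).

2401

Baby-step giant-step with m = ceil(sqrt(3582)) = 60.
Baby table (3060^j mod 3583 for j=0..59):
  0:1  1:3060  2:1221  3:2774  4:313  5:1119  6:2375  7:1176
  8:1228  9:2696  10:1694  11:2622  12:983  13:1843  14:3521  15:179
  16:3124  17:3579  18:2092  19:2282  20:3236  21:2331  22:2690  23:1249
  24:2462  25:2254  26:3548  27:390  28:261  29:3234  30:3377  31:248
  32:2867  33:1836  34:16  35:2381  36:1621  37:1388  38:1425  39:3572
  40:2170  41:901  42:1733  43:140  44:2023  45:2539  46:1396  47:824
  48:2591  49:2864  50:3405  51:3519  52:1225  53:682  54:1614  55:1466
  56:44  57:2069  58:3562  59:234
Giant step factor: 3060^(-60) ≡ 2860 (mod 3583).
Scan 2028·2860^i mod 3583 for i = 0, 1, …:
  i=0: 2028   i=1: 2786   i=2: 2951   i=3: 1895
  i=4: 2204   i=5: 943   i=6: 2564   i=7: 2222
  i=8: 2261   i=9: 2728     …   i=39: 2657
  i=40: 3060
Match at i=40, j=1: e = 40·60 + 1 = 2401.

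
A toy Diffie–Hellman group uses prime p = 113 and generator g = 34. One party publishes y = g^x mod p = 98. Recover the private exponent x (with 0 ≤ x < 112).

28

Baby-step giant-step with m = ceil(sqrt(112)) = 11.
Baby table (34^j mod 113 for j=0..10):
  0:1  1:34  2:26  3:93  4:111  5:45  6:61  7:40
  8:4  9:23  10:104
Giant step factor: 34^(-11) ≡ 24 (mod 113).
Scan 98·24^i mod 113 for i = 0, 1, …:
  i=0: 98   i=1: 92   i=2: 61
Match at i=2, j=6: x = 2·11 + 6 = 28.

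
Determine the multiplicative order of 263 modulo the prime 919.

459

The order of 263 must divide p − 1 = 918 = 2 · 3^3 · 17.
Divisors: 1, 2, 3, 6, 9, 17, 18, 27, 34, 51, 54, 102, 153, 306, 459, 918.
Check each in increasing order: 263^1 ≡ 263;  263^2 ≡ 244;  263^3 ≡ 761;  263^6 ≡ 151;  263^9 ≡ 36;  263^17 ≡ 267;  263^18 ≡ 377;  263^27 ≡ 706;  263^34 ≡ 526;  263^51 ≡ 754;  263^54 ≡ 338;  263^102 ≡ 574;  263^153 ≡ 866;  263^306 ≡ 52;  263^459 ≡ 1.
Smallest exponent giving 1 is 459.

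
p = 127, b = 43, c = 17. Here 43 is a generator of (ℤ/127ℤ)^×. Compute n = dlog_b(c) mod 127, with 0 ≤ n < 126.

52

Baby-step giant-step with m = ceil(sqrt(126)) = 12.
Baby table (43^j mod 127 for j=0..11):
  0:1  1:43  2:71  3:5  4:88  5:101  6:25  7:59
  8:124  9:125  10:41  11:112
Giant step factor: 43^(-12) ≡ 38 (mod 127).
Scan 17·38^i mod 127 for i = 0, 1, …:
  i=0: 17   i=1: 11   i=2: 37   i=3: 9
  i=4: 88
Match at i=4, j=4: n = 4·12 + 4 = 52.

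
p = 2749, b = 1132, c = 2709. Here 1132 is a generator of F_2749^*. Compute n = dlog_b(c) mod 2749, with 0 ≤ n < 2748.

Baby-step giant-step with m = ceil(sqrt(2748)) = 53.
Baby table (1132^j mod 2749 for j=0..52):
  0:1  1:1132  2:390  3:1640  4:905  5:1832  6:1078  7:2489
  8:2572  9:313  10:2444  11:1114  12:2006  13:118  14:1624  15:2036
  16:1090  17:2328  18:1754  19:750  20:2308  21:1106  22:1197  23:2496
  24:2249  25:294  26:179  27:1951  28:1085  29:2166  30:2553  31:797
  32:532  33:193  34:1305  35:1047  36:385  37:1478  38:1704  39:1879
  40:2051  41:1576  42:2680  43:1613  44:580  45:2298  46:782  47:46
  48:2590  49:1446  50:1217  51:395  52:1802
Giant step factor: 1132^(-53) ≡ 2360 (mod 2749).
Scan 2709·2360^i mod 2749 for i = 0, 1, …:
  i=0: 2709   i=1: 1815   i=2: 458   i=3: 523
  i=4: 2728   i=5: 2671   i=6: 103   i=7: 1168
  i=8: 1982   i=9: 1471     …   i=16: 481
  i=17: 2572
Match at i=17, j=8: n = 17·53 + 8 = 909.

909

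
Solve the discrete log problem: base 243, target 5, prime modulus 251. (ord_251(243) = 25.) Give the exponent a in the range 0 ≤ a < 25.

Successive powers of 243 modulo 251:
  243^0=1  243^1=243  243^2=64  243^3=241  243^4=80  243^5=113
  243^6=100  243^7=204  243^8=125  243^9=4  243^10=219  243^11=5
So 243^11 ≡ 5 (mod 251), giving a = 11.

11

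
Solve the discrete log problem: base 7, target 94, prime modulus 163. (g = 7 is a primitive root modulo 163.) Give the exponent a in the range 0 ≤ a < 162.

47

Baby-step giant-step with m = ceil(sqrt(162)) = 13.
Baby table (7^j mod 163 for j=0..12):
  0:1  1:7  2:49  3:17  4:119  5:18  6:126  7:67
  8:143  9:23  10:161  11:149  12:65
Giant step factor: 7^(-13) ≡ 139 (mod 163).
Scan 94·139^i mod 163 for i = 0, 1, …:
  i=0: 94   i=1: 26   i=2: 28   i=3: 143
Match at i=3, j=8: a = 3·13 + 8 = 47.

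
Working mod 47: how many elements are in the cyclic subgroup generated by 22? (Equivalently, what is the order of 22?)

46

The order of 22 must divide p − 1 = 46 = 2 · 23.
Divisors: 1, 2, 23, 46.
Check each in increasing order: 22^1 ≡ 22;  22^2 ≡ 14;  22^23 ≡ 46;  22^46 ≡ 1.
Smallest exponent giving 1 is 46.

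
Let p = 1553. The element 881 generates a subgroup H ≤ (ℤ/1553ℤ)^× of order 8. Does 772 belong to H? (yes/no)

no

⟨881⟩ has order 8; its elements mod 1553 are {1, 339, 483, 672, 881, 1070, 1214, 1552}.
772 is not in this set.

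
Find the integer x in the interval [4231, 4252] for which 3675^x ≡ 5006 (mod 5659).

4244

Compute 3675^4231 mod 5659 = 5380, then multiply by 3675 repeatedly:
  3675^4231=5380  3675^4232=4613  3675^4233=4070  3675^4234=513  3675^4235=828
  3675^4236=4017  3675^4237=3803  3675^4238=3954  3675^4239=4297  3675^4240=2865
  3675^4241=3135  3675^4242=5060  3675^4243=26  3675^4244=5006
Found 5006 at exponent 4244.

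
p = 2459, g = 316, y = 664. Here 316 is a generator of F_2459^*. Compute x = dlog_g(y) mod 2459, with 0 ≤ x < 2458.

Baby-step giant-step with m = ceil(sqrt(2458)) = 50.
Baby table (316^j mod 2459 for j=0..49):
  0:1  1:316  2:1496  3:608  4:326  5:2197  6:814  7:1488
  8:539  9:653  10:2251  11:665  12:1125  13:1404  14:1044  15:398
  16:359  17:330  18:1002  19:1880  20:1461  21:1843  22:2064  23:589
  24:1699  25:822  26:1557  27:212  28:599  29:2400  30:1028  31:260
  32:1013  33:438  34:704  35:1154  36:732  37:166  38:817  39:2436
  40:109  41:18  42:770  43:2338  44:1108  45:950  46:202  47:2357
  48:2194  49:2325
Giant step factor: 316^(-50) ≡ 2409 (mod 2459).
Scan 664·2409^i mod 2459 for i = 0, 1, …:
  i=0: 664   i=1: 1226   i=2: 175   i=3: 1086
  i=4: 2257   i=5: 264   i=6: 1554   i=7: 988
  i=8: 2239   i=9: 1164     …   i=28: 377
  i=29: 822
Match at i=29, j=25: x = 29·50 + 25 = 1475.

1475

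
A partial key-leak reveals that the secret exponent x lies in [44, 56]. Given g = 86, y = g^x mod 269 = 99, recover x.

48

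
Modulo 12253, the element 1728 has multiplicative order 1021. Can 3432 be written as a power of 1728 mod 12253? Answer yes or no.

no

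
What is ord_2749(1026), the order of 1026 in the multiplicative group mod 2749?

The order of 1026 must divide p − 1 = 2748 = 2^2 · 3 · 229.
Divisors: 1, 2, 3, 4, 6, 12, 229, 458, 687, 916, 1374, 2748.
Check each in increasing order: 1026^1 ≡ 1026;  1026^2 ≡ 2558;  1026^3 ≡ 1962;  1026^4 ≡ 744;  1026^6 ≡ 844;  1026^12 ≡ 345;  1026^229 ≡ 595;  1026^458 ≡ 2153;  1026^687 ≡ 1.
Smallest exponent giving 1 is 687.

687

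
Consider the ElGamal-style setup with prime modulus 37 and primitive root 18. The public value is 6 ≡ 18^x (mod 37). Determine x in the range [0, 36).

27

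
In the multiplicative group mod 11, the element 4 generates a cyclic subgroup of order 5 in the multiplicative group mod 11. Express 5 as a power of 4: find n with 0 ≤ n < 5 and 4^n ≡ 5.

2

Successive powers of 4 modulo 11:
  4^0=1  4^1=4  4^2=5
So 4^2 ≡ 5 (mod 11), giving n = 2.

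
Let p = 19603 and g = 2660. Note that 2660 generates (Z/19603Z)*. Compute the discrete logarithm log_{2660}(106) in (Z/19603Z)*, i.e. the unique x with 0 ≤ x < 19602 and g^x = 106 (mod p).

Baby-step giant-step with m = ceil(sqrt(19602)) = 141.
Baby table (2660^j mod 19603 for j=0..140):
  0:1  1:2660  2:18520  3:861  4:16312  5:8481  6:16010  7:8884
  8:9825  9:3701  10:3954  11:10432  12:10875  13:13075  14:3778  15:12744
  16:5453  17:18363  18:14507  19:9916  20:10525  21:3416  22:10371  23:5439
  24:726  25:10066  26:17465  27:17393  28:2300  29:1864  30:18284  31:397
  32:17061  33:1315  34:8566  35:6874  36:14844  37:4598  38:18011  39:19131
  40:18675  41:1498  42:5271  43:4715  44:15583  45:10038  46:1794  47:8511
  48:17398  49:15600  50:16052  51:2986  52:3545  53:657  54:2953  55:13780
  56:16793  57:13746  58:4765  59:11362  60:14697  61:5638  62:785  63:10182
  64:12377  65:9383  66:4161  67:12168  68:2327  69:14875  70:8646  71:4041
  72:6616  73:14669  74:9570  75:11506  76:5677  77:6510  78:7151  79:6750
  80:18255  81:1669  82:9262  83:15552  84:5990  85:15764  86:1423  87:1801
  88:7528  89:9817  90:2024  91:12618  92:3544  93:17600  94:4036  95:12919
  96:481  97:5265  98:8358  99:2478  100:4872  101:1937  102:16434  103:19353
  104:1502  105:15911  106:383  107:19027  108:16477  109:16115  110:13742  111:13728
  112:15694  113:11253  114:18802  115:6067  116:4951  117:16047  118:9289  119:8960
  120:15955  121:19408  122:10581  123:15155  124:8532  125:14449  126:12460  127:14530
  128:12287  129:5219  130:3616  131:13090  132:4472  133:16102  134:18368  135:8204
  136:4501  137:14830  138:6564  139:13570  140:7077
Giant step factor: 2660^(-141) ≡ 1957 (mod 19603).
Scan 106·1957^i mod 19603 for i = 0, 1, …:
  i=0: 106   i=1: 11412   i=2: 5467   i=3: 15284
  i=4: 16213   i=5: 11187   i=6: 16011   i=7: 7933
  i=8: 18908   i=9: 12095     …   i=40: 5589
  i=41: 18802
Match at i=41, j=114: x = 41·141 + 114 = 5895.

5895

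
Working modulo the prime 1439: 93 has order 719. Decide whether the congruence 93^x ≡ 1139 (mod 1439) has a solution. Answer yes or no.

no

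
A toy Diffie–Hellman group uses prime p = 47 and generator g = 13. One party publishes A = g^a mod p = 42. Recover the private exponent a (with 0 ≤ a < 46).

Baby-step giant-step with m = ceil(sqrt(46)) = 7.
Baby table (13^j mod 47 for j=0..6):
  0:1  1:13  2:28  3:35  4:32  5:40  6:3
Giant step factor: 13^(-7) ≡ 41 (mod 47).
Scan 42·41^i mod 47 for i = 0, 1, …:
  i=0: 42   i=1: 30   i=2: 8   i=3: 46
  i=4: 6   i=5: 11   i=6: 28
Match at i=6, j=2: a = 6·7 + 2 = 44.

44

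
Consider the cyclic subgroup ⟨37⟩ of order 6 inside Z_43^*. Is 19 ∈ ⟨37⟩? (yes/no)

no

19 ∈ ⟨37⟩ iff 19^6 ≡ 1 (mod 43), since |⟨37⟩| = 6.
19^6 mod 43 = 11.
Since 11 ≠ 1, 19 does not lie in the subgroup.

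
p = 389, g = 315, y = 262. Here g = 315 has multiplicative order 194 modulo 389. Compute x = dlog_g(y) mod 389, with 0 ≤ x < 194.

138

Baby-step giant-step with m = ceil(sqrt(194)) = 14.
Baby table (315^j mod 389 for j=0..13):
  0:1  1:315  2:30  3:114  4:122  5:308  6:159  7:293
  8:102  9:232  10:337  11:347  12:385  13:296
Giant step factor: 315^(-14) ≡ 94 (mod 389).
Scan 262·94^i mod 389 for i = 0, 1, …:
  i=0: 262   i=1: 121   i=2: 93   i=3: 184
  i=4: 180   i=5: 193   i=6: 248   i=7: 361
  i=8: 91   i=9: 385
Match at i=9, j=12: x = 9·14 + 12 = 138.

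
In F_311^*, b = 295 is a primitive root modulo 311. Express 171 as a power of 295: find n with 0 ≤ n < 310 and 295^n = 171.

265

Baby-step giant-step with m = ceil(sqrt(310)) = 18.
Baby table (295^j mod 311 for j=0..17):
  0:1  1:295  2:256  3:258  4:226  5:116  6:10  7:151
  8:72  9:92  10:83  11:227  12:100  13:266  14:98  15:298
  16:208  17:93
Giant step factor: 295^(-18) ≡ 65 (mod 311).
Scan 171·65^i mod 311 for i = 0, 1, …:
  i=0: 171   i=1: 230   i=2: 22   i=3: 186
  i=4: 272   i=5: 264   i=6: 55   i=7: 154
  i=8: 58   i=9: 38     …   i=13: 95
  i=14: 266
Match at i=14, j=13: n = 14·18 + 13 = 265.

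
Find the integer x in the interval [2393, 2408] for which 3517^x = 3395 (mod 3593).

2405

Compute 3517^2393 mod 3593 = 736, then multiply by 3517 repeatedly:
  3517^2393=736  3517^2394=1552  3517^2395=617  3517^2396=3410  3517^2397=3129
  3517^2398=2927  3517^2399=314  3517^2400=1287  3517^2401=2792  3517^2402=3388
  3517^2403=1208  3517^2404=1610  3517^2405=3395
Found 3395 at exponent 2405.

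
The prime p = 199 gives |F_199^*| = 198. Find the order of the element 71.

198

The order of 71 must divide p − 1 = 198 = 2 · 3^2 · 11.
Divisors: 1, 2, 3, 6, 9, 11, 18, 22, 33, 66, 99, 198.
Check each in increasing order: 71^1 ≡ 71;  71^2 ≡ 66;  71^3 ≡ 109;  71^6 ≡ 140;  71^9 ≡ 136;  71^11 ≡ 21;  71^18 ≡ 188;  71^22 ≡ 43;  71^33 ≡ 107;  71^66 ≡ 106;  71^99 ≡ 198;  71^198 ≡ 1.
Smallest exponent giving 1 is 198.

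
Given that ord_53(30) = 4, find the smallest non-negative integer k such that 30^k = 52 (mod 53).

2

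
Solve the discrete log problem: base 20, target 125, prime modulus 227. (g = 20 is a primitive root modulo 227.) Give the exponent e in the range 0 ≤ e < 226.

159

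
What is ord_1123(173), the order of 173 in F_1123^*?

The order of 173 must divide p − 1 = 1122 = 2 · 3 · 11 · 17.
Divisors: 1, 2, 3, 6, 11, 17, 22, 33, 34, 51, 66, 102, 187, 374, 561, 1122.
Check each in increasing order: 173^1 ≡ 173;  173^2 ≡ 731;  173^3 ≡ 687;  173^6 ≡ 309;  173^11 ≡ 487;  173^17 ≡ 1.
Smallest exponent giving 1 is 17.

17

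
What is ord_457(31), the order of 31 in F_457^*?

The order of 31 must divide p − 1 = 456 = 2^3 · 3 · 19.
Divisors: 1, 2, 3, 4, 6, 8, 12, 19, 24, 38, 57, 76, 114, 152, 228, 456.
Check each in increasing order: 31^1 ≡ 31;  31^2 ≡ 47;  31^3 ≡ 86;  31^4 ≡ 381;  31^6 ≡ 84;  31^8 ≡ 292;  31^12 ≡ 201;  31^19 ≡ 139;  31^24 ≡ 185;  31^38 ≡ 127;  31^57 ≡ 287;  31^76 ≡ 134;  31^114 ≡ 109;  31^152 ≡ 133;  31^228 ≡ 456;  31^456 ≡ 1.
Smallest exponent giving 1 is 456.

456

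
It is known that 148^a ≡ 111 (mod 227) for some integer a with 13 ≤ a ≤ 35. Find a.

13

Compute 148^13 mod 227 = 111, then multiply by 148 repeatedly:
  148^13=111
Found 111 at exponent 13.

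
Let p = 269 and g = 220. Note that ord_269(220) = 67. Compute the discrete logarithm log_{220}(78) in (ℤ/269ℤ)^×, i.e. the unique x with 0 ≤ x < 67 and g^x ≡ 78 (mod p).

56

Baby-step giant-step with m = ceil(sqrt(67)) = 9.
Baby table (220^j mod 269 for j=0..8):
  0:1  1:220  2:249  3:173  4:131  5:37  6:70  7:67
  8:214
Giant step factor: 220^(-9) ≡ 54 (mod 269).
Scan 78·54^i mod 269 for i = 0, 1, …:
  i=0: 78   i=1: 177   i=2: 143   i=3: 190
  i=4: 38   i=5: 169   i=6: 249
Match at i=6, j=2: x = 6·9 + 2 = 56.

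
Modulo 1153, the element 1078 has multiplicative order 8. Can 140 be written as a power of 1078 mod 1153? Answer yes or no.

⟨1078⟩ has order 8; its elements mod 1153 are {1, 75, 123, 140, 1013, 1030, 1078, 1152}.
140 is in this set.

yes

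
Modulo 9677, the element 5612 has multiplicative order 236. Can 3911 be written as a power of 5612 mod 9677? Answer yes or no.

no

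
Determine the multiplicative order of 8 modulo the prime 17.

8

The order of 8 must divide p − 1 = 16 = 2^4.
Divisors: 1, 2, 4, 8, 16.
Check each in increasing order: 8^1 ≡ 8;  8^2 ≡ 13;  8^4 ≡ 16;  8^8 ≡ 1.
Smallest exponent giving 1 is 8.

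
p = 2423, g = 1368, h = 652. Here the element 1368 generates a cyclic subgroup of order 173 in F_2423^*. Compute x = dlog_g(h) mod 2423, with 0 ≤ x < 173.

Baby-step giant-step with m = ceil(sqrt(173)) = 14.
Baby table (1368^j mod 2423 for j=0..13):
  0:1  1:1368  2:868  3:154  4:2294  5:407  6:1909  7:1941
  8:2103  9:803  10:885  11:1603  12:89  13:602
Giant step factor: 1368^(-14) ≡ 674 (mod 2423).
Scan 652·674^i mod 2423 for i = 0, 1, …:
  i=0: 652   i=1: 885
Match at i=1, j=10: x = 1·14 + 10 = 24.

24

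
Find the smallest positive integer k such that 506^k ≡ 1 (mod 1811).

1810

The order of 506 must divide p − 1 = 1810 = 2 · 5 · 181.
Divisors: 1, 2, 5, 10, 181, 362, 905, 1810.
Check each in increasing order: 506^1 ≡ 506;  506^2 ≡ 685;  506^5 ≡ 317;  506^10 ≡ 884;  506^181 ≡ 619;  506^362 ≡ 1040;  506^905 ≡ 1810;  506^1810 ≡ 1.
Smallest exponent giving 1 is 1810.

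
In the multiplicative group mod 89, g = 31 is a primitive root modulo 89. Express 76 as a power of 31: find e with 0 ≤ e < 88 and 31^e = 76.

Baby-step giant-step with m = ceil(sqrt(88)) = 10.
Baby table (31^j mod 89 for j=0..9):
  0:1  1:31  2:71  3:65  4:57  5:76  6:42  7:56
  8:45  9:60
Giant step factor: 31^(-10) ≡ 79 (mod 89).
Scan 76·79^i mod 89 for i = 0, 1, …:
  i=0: 76
Match at i=0, j=5: e = 0·10 + 5 = 5.

5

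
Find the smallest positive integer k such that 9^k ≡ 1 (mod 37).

9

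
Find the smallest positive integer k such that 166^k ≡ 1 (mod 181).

90

The order of 166 must divide p − 1 = 180 = 2^2 · 3^2 · 5.
Divisors: 1, 2, 3, 4, 5, 6, 9, 10, 12, 15, 18, 20, 30, 36, 45, 60, 90, 180.
Check each in increasing order: 166^1 ≡ 166;  166^2 ≡ 44;  166^3 ≡ 64;  166^4 ≡ 126;  166^5 ≡ 101;  166^6 ≡ 114;  166^9 ≡ 56;  166^10 ≡ 65;  166^12 ≡ 145;  166^15 ≡ 49;  166^18 ≡ 59;  166^20 ≡ 62;  166^30 ≡ 48;  166^36 ≡ 42;  166^45 ≡ 180;  166^60 ≡ 132;  166^90 ≡ 1.
Smallest exponent giving 1 is 90.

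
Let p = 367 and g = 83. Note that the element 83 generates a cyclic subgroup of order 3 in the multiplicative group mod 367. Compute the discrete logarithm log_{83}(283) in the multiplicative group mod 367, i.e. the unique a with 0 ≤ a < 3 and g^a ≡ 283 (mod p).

2

Successive powers of 83 modulo 367:
  83^0=1  83^1=83  83^2=283
So 83^2 ≡ 283 (mod 367), giving a = 2.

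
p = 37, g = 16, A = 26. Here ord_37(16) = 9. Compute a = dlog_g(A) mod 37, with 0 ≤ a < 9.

Successive powers of 16 modulo 37:
  16^0=1  16^1=16  16^2=34  16^3=26
So 16^3 ≡ 26 (mod 37), giving a = 3.

3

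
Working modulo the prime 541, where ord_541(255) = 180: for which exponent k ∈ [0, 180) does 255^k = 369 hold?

Baby-step giant-step with m = ceil(sqrt(180)) = 14.
Baby table (255^j mod 541 for j=0..13):
  0:1  1:255  2:105  3:266  4:205  5:339  6:426  7:430
  8:368  9:247  10:229  11:508  12:241  13:322
Giant step factor: 255^(-14) ≡ 439 (mod 541).
Scan 369·439^i mod 541 for i = 0, 1, …:
  i=0: 369   i=1: 232   i=2: 140   i=3: 327
  i=4: 188   i=5: 300   i=6: 237   i=7: 171
  i=8: 411   i=9: 276   i=10: 521   i=11: 417
  i=12: 205
Match at i=12, j=4: k = 12·14 + 4 = 172.

172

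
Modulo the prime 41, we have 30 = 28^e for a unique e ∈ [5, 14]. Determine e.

13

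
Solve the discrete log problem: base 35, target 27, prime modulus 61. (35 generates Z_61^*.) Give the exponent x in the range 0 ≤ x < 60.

18

Baby-step giant-step with m = ceil(sqrt(60)) = 8.
Baby table (35^j mod 61 for j=0..7):
  0:1  1:35  2:5  3:53  4:25  5:21  6:3  7:44
Giant step factor: 35^(-8) ≡ 57 (mod 61).
Scan 27·57^i mod 61 for i = 0, 1, …:
  i=0: 27   i=1: 14   i=2: 5
Match at i=2, j=2: x = 2·8 + 2 = 18.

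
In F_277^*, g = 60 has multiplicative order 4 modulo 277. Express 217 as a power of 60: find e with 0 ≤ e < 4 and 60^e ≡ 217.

3

Successive powers of 60 modulo 277:
  60^0=1  60^1=60  60^2=276  60^3=217
So 60^3 ≡ 217 (mod 277), giving e = 3.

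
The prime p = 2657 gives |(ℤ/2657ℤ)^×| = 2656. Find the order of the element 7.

664

The order of 7 must divide p − 1 = 2656 = 2^5 · 83.
Divisors: 1, 2, 4, 8, 16, 32, 83, 166, 332, 664, 1328, 2656.
Check each in increasing order: 7^1 ≡ 7;  7^2 ≡ 49;  7^4 ≡ 2401;  7^8 ≡ 1768;  7^16 ≡ 1192;  7^32 ≡ 2026;  7^83 ≡ 379;  7^166 ≡ 163;  7^332 ≡ 2656;  7^664 ≡ 1.
Smallest exponent giving 1 is 664.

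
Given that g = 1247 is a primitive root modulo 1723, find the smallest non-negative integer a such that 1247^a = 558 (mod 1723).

670

Baby-step giant-step with m = ceil(sqrt(1722)) = 42.
Baby table (1247^j mod 1723 for j=0..41):
  0:1  1:1247  2:863  3:1009  4:433  5:652  6:1511  7:978
  8:1405  9:1467  10:1246  11:1339  12:146  13:1147  14:219  15:859
  16:1190  17:427  18:62  19:1502  20:93  21:530  22:1001  23:795
  24:640  25:331  26:960  27:1358  28:1440  29:314  30:437  31:471
  32:1517  33:1568  34:1414  35:629  36:398  37:82  38:597  39:123
  40:34  41:1046
Giant step factor: 1247^(-42) ≡ 473 (mod 1723).
Scan 558·473^i mod 1723 for i = 0, 1, …:
  i=0: 558   i=1: 315   i=2: 817   i=3: 489
  i=4: 415   i=5: 1596   i=6: 234   i=7: 410
  i=8: 954   i=9: 1539     …   i=14: 11
  i=15: 34
Match at i=15, j=40: a = 15·42 + 40 = 670.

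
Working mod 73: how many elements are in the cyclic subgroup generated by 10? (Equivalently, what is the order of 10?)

8

The order of 10 must divide p − 1 = 72 = 2^3 · 3^2.
Divisors: 1, 2, 3, 4, 6, 8, 9, 12, 18, 24, 36, 72.
Check each in increasing order: 10^1 ≡ 10;  10^2 ≡ 27;  10^3 ≡ 51;  10^4 ≡ 72;  10^6 ≡ 46;  10^8 ≡ 1.
Smallest exponent giving 1 is 8.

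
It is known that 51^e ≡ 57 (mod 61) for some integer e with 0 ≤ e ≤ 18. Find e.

4

Compute 51^0 mod 61 = 1, then multiply by 51 repeatedly:
  51^0=1  51^1=51  51^2=39  51^3=37  51^4=57
Found 57 at exponent 4.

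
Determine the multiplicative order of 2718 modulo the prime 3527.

1763

The order of 2718 must divide p − 1 = 3526 = 2 · 41 · 43.
Divisors: 1, 2, 41, 43, 82, 86, 1763, 3526.
Check each in increasing order: 2718^1 ≡ 2718;  2718^2 ≡ 1986;  2718^41 ≡ 2232;  2718^43 ≡ 2840;  2718^82 ≡ 1700;  2718^86 ≡ 2878;  2718^1763 ≡ 1.
Smallest exponent giving 1 is 1763.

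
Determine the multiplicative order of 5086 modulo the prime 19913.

4978

The order of 5086 must divide p − 1 = 19912 = 2^3 · 19 · 131.
Divisors: 1, 2, 4, 8, 19, 38, 76, 131, 152, 262, 524, 1048, 2489, 4978, 9956, 19912.
Check each in increasing order: 5086^1 ≡ 5086;  5086^2 ≡ 409;  5086^4 ≡ 7977;  5086^8 ≡ 10494;  5086^19 ≡ 3733;  5086^38 ≡ 16102;  5086^76 ≡ 7144;  5086^131 ≡ 1289;  5086^152 ≡ 19630;  5086^262 ≡ 8742;  5086^524 ≡ 16383;  5086^1048 ≡ 15275;  5086^2489 ≡ 19912;  5086^4978 ≡ 1.
Smallest exponent giving 1 is 4978.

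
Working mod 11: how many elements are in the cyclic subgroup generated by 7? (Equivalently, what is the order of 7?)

10

The order of 7 must divide p − 1 = 10 = 2 · 5.
Divisors: 1, 2, 5, 10.
Check each in increasing order: 7^1 ≡ 7;  7^2 ≡ 5;  7^5 ≡ 10;  7^10 ≡ 1.
Smallest exponent giving 1 is 10.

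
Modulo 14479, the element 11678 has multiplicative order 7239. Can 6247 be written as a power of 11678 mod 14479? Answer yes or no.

yes

6247 ∈ ⟨11678⟩ iff 6247^7239 ≡ 1 (mod 14479), since |⟨11678⟩| = 7239.
6247^7239 mod 14479 = 1.
Since 1 = 1, 6247 lies in the subgroup.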